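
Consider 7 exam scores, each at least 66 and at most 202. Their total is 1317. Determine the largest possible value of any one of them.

202

Maximizing one value means minimizing the remaining 6.
The other 6 contribute at least 6 × 66 = 396, leaving at most 1317 − 396 = 921.
But each score is capped at 202, so the maximum is 202.
Achievable: one at 202 and the other 6 totalling 1115, which fits since 6 × 66 ≤ 1115 ≤ 6 × 202.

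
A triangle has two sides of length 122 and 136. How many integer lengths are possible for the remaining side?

243

The triangle inequality gives |122 − 136| < c < 122 + 136, i.e. 14 < c < 258.
So c can be any integer from 15 to 257: 243 values.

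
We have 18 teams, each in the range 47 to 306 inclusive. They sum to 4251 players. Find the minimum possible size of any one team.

47

Minimizing one value means maximizing the remaining 17.
The other 17 can take up 17 × 306 = 5202 ≥ 4251 − 47, so one team can sit at its floor of 47.
Achievable: one at 47 and the other 17 totalling 4204, which fits since 17 × 47 ≤ 4204 ≤ 17 × 306.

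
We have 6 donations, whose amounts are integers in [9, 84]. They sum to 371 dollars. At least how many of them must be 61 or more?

1

Suppose at most 6 − j of them reach 61; then j values are ≤ 60 and the rest ≤ 84.
The total is then ≤ 60·j + 84·(6 − j) = 504 − 24j. For this to be ≥ 371 we need j ≤ 5, so at least 6 − 5 = 1 must reach 61.
Exactly 1 works: 1 value at 84 and 5 at 60 total 384; lower one of the high values by 13 (still ≥ 61) to hit 371.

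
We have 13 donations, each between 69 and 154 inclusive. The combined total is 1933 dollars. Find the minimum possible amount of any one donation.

85

Minimizing one value means maximizing the remaining 12.
The other 12 contribute at most 12 × 154 = 1848, leaving at least 1933 − 1848 = 85.
Since 85 ≥ 69, this is achievable: one at 85 and 12 at 154.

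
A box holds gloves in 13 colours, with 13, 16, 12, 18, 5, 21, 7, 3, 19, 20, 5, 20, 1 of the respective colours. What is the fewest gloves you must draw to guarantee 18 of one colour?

148

In the worst case you take as many as possible of each colour without reaching 18: 13 + 16 + 12 + 17 + 5 + 17 + 7 + 3 + 17 + 17 + 5 + 17 + 1 = 147.
The next one must give 18 of some colour, so 147 + 1 = 148.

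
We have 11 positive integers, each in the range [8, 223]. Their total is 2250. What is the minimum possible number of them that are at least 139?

9

Each value short of 139 is at most 138, costing at least 223 − 138 = 85 against the maximum total of 2453.
We can afford to lose at most 2453 − 2250 = 203, so at most ⌊203/85⌋ = 2 fall short, and at least 9 are ≥ 139.
Exactly 9 works: 9 values at 223 and 2 at 138 total 2283; lower one of the high values by 33 (still ≥ 139) to hit 2250.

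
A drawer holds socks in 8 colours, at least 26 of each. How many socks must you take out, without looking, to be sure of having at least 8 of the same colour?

In the worst case you draw 7 of each of the 8 colours: 8 × 7 = 56.
One more forces 8 of some colour, so 56 + 1 = 57.

57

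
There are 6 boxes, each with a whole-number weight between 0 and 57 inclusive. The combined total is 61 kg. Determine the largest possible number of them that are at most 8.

Suppose k of them are at most 8. Those contribute at most 8 each and the rest at most 57 each.
So the total is at most 8k + 57(6 − k) = 342 − 49k. This must still be ≥ 61, so k ≤ 5.
k = 5 is achieved by 5 values at 8 and 1 at 57, total 97; lower one of the 57's by 36 (still > 8) to reach 61.

5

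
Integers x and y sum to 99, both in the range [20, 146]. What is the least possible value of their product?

1580

xy = x(99 − x) is concave in x, so over [20, 79] it is minimized at an endpoint.
The extreme feasible split is x = 20, y = 79, giving xy = 1580.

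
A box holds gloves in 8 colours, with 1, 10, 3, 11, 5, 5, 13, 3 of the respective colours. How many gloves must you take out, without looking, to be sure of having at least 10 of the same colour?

In the worst case you take as many as possible of each colour without reaching 10: 1 + 9 + 3 + 9 + 5 + 5 + 9 + 3 = 44.
The next one must give 10 of some colour, so 44 + 1 = 45.

45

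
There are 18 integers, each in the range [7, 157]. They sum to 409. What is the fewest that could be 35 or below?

Each value above 35 is at least 36, contributing at least 36 − 7 = 29 above the floor 7.
The sum exceeds the floor total 126 by 283, so at most ⌊283/29⌋ = 9 exceed 35, and at least 9 are ≤ 35.
Exactly 9 works: 9 values at 7 and 9 at 36 total 387; raise one of the low values by 22 (still ≤ 35) to hit 409.

9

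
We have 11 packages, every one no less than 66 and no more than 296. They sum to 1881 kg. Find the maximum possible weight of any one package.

To make one package as large as possible, make the other 10 as small as possible.
The other 10 contribute at least 10 × 66 = 660, leaving at most 1881 − 660 = 1221.
But each package is capped at 296, so the maximum is 296.
Achievable: one at 296 and the other 10 totalling 1585, which fits since 10 × 66 ≤ 1585 ≤ 10 × 296.

296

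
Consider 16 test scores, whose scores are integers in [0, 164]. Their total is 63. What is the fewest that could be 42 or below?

Let j be the number exceeding 42. Then the total is ≥ 43·j + 0·(16 − j) = 0 + 43j.
So 43j ≤ 63 and j ≤ 1; hence at least 16 − 1 = 15 are ≤ 42.
Exactly 15 works: 15 values at 0 and 1 at 43 total 43; raise one of the low values by 20 (still ≤ 42) to hit 63.

15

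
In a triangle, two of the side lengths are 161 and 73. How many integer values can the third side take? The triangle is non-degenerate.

145

The triangle inequality gives |161 − 73| < c < 161 + 73, i.e. 88 < c < 234.
So c can be any integer from 89 to 233: 145 values.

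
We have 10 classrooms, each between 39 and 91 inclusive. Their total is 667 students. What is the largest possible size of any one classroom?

91

Maximizing one value means minimizing the remaining 9.
The other 9 contribute at least 9 × 39 = 351, leaving at most 667 − 351 = 316.
But each classroom is capped at 91, so the maximum is 91.
Achievable: one at 91 and the other 9 totalling 576, which fits since 9 × 39 ≤ 576 ≤ 9 × 91.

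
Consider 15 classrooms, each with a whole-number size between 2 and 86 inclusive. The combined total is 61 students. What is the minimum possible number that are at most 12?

Each value above 12 is at least 13, contributing at least 13 − 2 = 11 above the floor 2.
The sum exceeds the floor total 30 by 31, so at most ⌊31/11⌋ = 2 exceed 12, and at least 13 are ≤ 12.
Exactly 13 works: 13 values at 2 and 2 at 13 total 52; raise one of the low values by 9 (still ≤ 12) to hit 61.

13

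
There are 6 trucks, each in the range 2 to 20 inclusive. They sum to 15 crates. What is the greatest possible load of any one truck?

5

To make one truck as large as possible, make the other 5 as small as possible.
The other 5 contribute at least 5 × 2 = 10, leaving at most 15 − 10 = 5.
Since 5 ≤ 20, this is achievable: one at 5 and 5 at 2.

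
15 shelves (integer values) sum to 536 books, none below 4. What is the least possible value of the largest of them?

36

If every one of the 15 were at most 35, the total would be at most 15 × 35 = 525 < 536.
Achievable: 11 of them at 36 and 4 at 35 total 536.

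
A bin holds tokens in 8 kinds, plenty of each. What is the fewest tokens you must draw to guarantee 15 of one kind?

You could draw 14 of every kind without reaching 15 of any — 112 in all.
One more forces 15 of some kind, so 112 + 1 = 113.

113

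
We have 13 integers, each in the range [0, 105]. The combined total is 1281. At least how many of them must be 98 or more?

3

Each value short of 98 is at most 97, costing at least 105 − 97 = 8 against the maximum total of 1365.
We can afford to lose at most 1365 − 1281 = 84, so at most ⌊84/8⌋ = 10 fall short, and at least 3 are ≥ 98.
Exactly 3 works: 3 values at 105 and 10 at 97 total 1285; lower one of the high values by 4 (still ≥ 98) to hit 1281.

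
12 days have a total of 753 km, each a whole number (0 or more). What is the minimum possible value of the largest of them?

63

If every one of the 12 were at most 62, the total would be at most 12 × 62 = 744 < 753.
Taking 3 copies of 62 and 9 copies of 63 gives exactly 753, so 63 is attained.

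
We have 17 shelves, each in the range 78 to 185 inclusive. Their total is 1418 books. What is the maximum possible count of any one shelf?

170

Maximizing one value means minimizing the remaining 16.
The other 16 contribute at least 16 × 78 = 1248, leaving at most 1418 − 1248 = 170.
Since 170 ≤ 185, this is achievable: one at 170 and 16 at 78.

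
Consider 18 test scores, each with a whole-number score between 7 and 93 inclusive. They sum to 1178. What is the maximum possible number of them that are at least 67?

If k of the values are ≥ 67, the total is ≥ 67k + 7(18 − k).
Setting 67k + 7(18 − k) ≤ 1178 gives 60k ≤ 1052, so k ≤ 17.
k = 17 is achieved by 17 values at 67 and 1 at 7, total 1146; add 32 to one value (staying below 67) to reach 1178.

17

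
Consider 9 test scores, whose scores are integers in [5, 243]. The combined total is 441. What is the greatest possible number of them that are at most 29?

8

Suppose k of them are at most 29. Those contribute at most 29 each and the rest at most 243 each.
So the total is at most 29k + 243(9 − k) = 2187 − 214k. This must still be ≥ 441, so k ≤ 8.
k = 8 is achieved by 8 values at 29 and 1 at 243, total 475; lower one of the 243's by 34 (still > 29) to reach 441.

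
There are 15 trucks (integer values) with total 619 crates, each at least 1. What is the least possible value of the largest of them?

42

If every one of the 15 were at most 41, the total would be at most 15 × 41 = 615 < 619.
Taking 11 copies of 41 and 4 copies of 42 gives exactly 619, so 42 is attained.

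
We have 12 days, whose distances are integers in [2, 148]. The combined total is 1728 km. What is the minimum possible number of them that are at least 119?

Suppose at most 12 − j of them reach 119; then j values are ≤ 118 and the rest ≤ 148.
The total is then ≤ 118·j + 148·(12 − j) = 1776 − 30j. For this to be ≥ 1728 we need j ≤ 1, so at least 12 − 1 = 11 must reach 119.
Exactly 11 works: 11 values at 148 and 1 at 118 total 1746; lower one of the high values by 18 (still ≥ 119) to hit 1728.

11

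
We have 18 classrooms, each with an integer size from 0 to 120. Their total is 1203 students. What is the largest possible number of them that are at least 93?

If k of the values are ≥ 93, the total is ≥ 93k + 0(18 − k).
Setting 93k + 0(18 − k) ≤ 1203 gives 93k ≤ 1203, so k ≤ 12.
k = 12 is achieved by 12 values at 93 and 6 at 0, total 1116; add 87 to one value (staying below 93) to reach 1203.

12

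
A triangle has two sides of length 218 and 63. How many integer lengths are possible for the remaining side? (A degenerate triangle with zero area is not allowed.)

125

The triangle inequality gives |218 − 63| < c < 218 + 63, i.e. 155 < c < 281.
So c can be any integer from 156 to 280: 125 values.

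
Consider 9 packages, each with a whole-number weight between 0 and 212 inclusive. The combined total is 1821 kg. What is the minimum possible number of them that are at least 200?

3

Each value short of 200 is at most 199, costing at least 212 − 199 = 13 against the maximum total of 1908.
We can afford to lose at most 1908 − 1821 = 87, so at most ⌊87/13⌋ = 6 fall short, and at least 3 are ≥ 200.
Exactly 3 works: 3 values at 212 and 6 at 199 total 1830; lower one of the high values by 9 (still ≥ 200) to hit 1821.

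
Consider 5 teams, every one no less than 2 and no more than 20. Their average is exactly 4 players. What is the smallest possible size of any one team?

2

To make one team as small as possible, make the other 4 as large as possible.
The total is 5 × 4 = 20.
The other 4 can take up 4 × 20 = 80 ≥ 20 − 2, so one team can sit at its floor of 2.
Achievable: one at 2 and the other 4 totalling 18, which fits since 4 × 2 ≤ 18 ≤ 4 × 20.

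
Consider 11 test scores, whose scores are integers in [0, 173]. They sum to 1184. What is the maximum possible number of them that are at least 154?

If k of the values are ≥ 154, the total is ≥ 154k + 0(11 − k).
Setting 154k + 0(11 − k) ≤ 1184 gives 154k ≤ 1184, so k ≤ 7.
k = 7 is achieved by 7 values at 154 and 4 at 0, total 1078; add 106 to one value (staying below 154) to reach 1184.

7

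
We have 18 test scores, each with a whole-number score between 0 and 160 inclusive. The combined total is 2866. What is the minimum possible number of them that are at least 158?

Suppose at most 18 − j of them reach 158; then j values are ≤ 157 and the rest ≤ 160.
The total is then ≤ 157·j + 160·(18 − j) = 2880 − 3j. For this to be ≥ 2866 we need j ≤ 4, so at least 18 − 4 = 14 must reach 158.
Exactly 14 works: 14 values at 160 and 4 at 157 total 2868; lower one of the high values by 2 (still ≥ 158) to hit 2866.

14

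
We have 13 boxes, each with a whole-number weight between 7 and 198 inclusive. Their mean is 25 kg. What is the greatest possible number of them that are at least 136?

The total is 13 × 25 = 325.
With k values at 136 or above and the rest at least 7, the sum is at least 91 + 129k.
Since the sum is 325, we need 129k ≤ 234, i.e. k ≤ 1.
k = 1 is achieved by 1 value at 136 and 12 at 7, total 220; add 105 to one value (staying below 136) to reach 325.

1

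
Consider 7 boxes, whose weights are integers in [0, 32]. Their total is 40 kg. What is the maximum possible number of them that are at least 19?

Suppose k of them are at least 19. Those contribute at least 19 each and the other 7 − k at least 0 each.
So the total is at least 19k + 0(7 − k) = 0 + 19k. This must be ≤ 40, giving k ≤ 2.
k = 2 is achieved by 2 values at 19 and 5 at 0, total 38; add 2 to one value (staying below 19) to reach 40.

2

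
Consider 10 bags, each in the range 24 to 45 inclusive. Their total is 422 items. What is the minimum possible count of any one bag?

24

To make one bag as small as possible, make the other 9 as large as possible.
The other 9 can take up 9 × 45 = 405 ≥ 422 − 24, so one bag can sit at its floor of 24.
Achievable: one at 24 and the other 9 totalling 398, which fits since 9 × 24 ≤ 398 ≤ 9 × 45.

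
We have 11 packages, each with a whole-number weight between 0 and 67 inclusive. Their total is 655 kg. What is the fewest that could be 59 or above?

If only k of them are at least 59, the other 11 − k are at most 58, so the total is at most k·67 + (11 − k)·58.
This must reach 655, so k·67 + (11 − k)·58 ≥ 655, giving k ≥ 2.
Exactly 2 works: 2 values at 67 and 9 at 58 total 656; lower one of the high values by 1 (still ≥ 59) to hit 655.

2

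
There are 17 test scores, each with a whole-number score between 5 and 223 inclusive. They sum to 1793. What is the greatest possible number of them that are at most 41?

10

Each value at 41 or below falls at least 223 − 41 = 182 short of the ceiling 223.
The ceiling total is 17 × 223 = 3791, and we need 1793, so at most ⌊(3791 − 1793)/182⌋ = 10 can be that low.
k = 10 is achieved by 10 values at 41 and 7 at 223, total 1971; lower one of the 223's by 178 (still > 41) to reach 1793.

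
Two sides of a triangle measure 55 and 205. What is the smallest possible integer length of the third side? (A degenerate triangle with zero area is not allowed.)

151

The third side must exceed |55 − 205| = 150.
The smallest integer above 150 is 151.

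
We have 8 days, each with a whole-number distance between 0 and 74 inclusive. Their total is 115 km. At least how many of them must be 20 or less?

3

Let j be the number exceeding 20. Then the total is ≥ 21·j + 0·(8 − j) = 0 + 21j.
So 21j ≤ 115 and j ≤ 5; hence at least 8 − 5 = 3 are ≤ 20.
Exactly 3 works: 3 values at 0 and 5 at 21 total 105; raise one of the low values by 10 (still ≤ 20) to hit 115.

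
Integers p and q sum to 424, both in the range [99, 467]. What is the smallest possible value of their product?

32175

pq = p(424 − p) is concave in p, so over [99, 325] it is minimized at an endpoint.
At the endpoint p = 99, q = 424 − 99 = 325, so pq = 99 × 325 = 32175.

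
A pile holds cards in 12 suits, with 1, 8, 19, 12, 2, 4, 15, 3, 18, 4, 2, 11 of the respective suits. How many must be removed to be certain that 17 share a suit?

95

In the worst case you take as many as possible of each suit without reaching 17: 1 + 8 + 16 + 12 + 2 + 4 + 15 + 3 + 16 + 4 + 2 + 11 = 94.
The next one must give 17 of some suit, so 94 + 1 = 95.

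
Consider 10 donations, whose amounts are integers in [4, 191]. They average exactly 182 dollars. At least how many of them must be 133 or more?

The total is 10 × 182 = 1820.
If only k of them are at least 133, the other 10 − k are at most 132, so the total is at most k·191 + (10 − k)·132.
This must reach 1820, so k·191 + (10 − k)·132 ≥ 1820, giving k ≥ 9.
Exactly 9 works: 9 values at 191 and 1 at 132 total 1851; lower one of the high values by 31 (still ≥ 133) to hit 1820.

9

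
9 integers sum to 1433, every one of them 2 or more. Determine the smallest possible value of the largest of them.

Some value must be at least ⌈1433/9⌉ = 160, since 9 × 159 = 1431 < 1433.
Taking 7 copies of 159 and 2 copies of 160 gives exactly 1433, so 160 is attained.

160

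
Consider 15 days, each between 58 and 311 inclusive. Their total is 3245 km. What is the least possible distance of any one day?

To make one day as small as possible, make the other 14 as large as possible.
The other 14 can take up 14 × 311 = 4354 ≥ 3245 − 58, so one day can sit at its floor of 58.
Achievable: one at 58 and the other 14 totalling 3187, which fits since 14 × 58 ≤ 3187 ≤ 14 × 311.

58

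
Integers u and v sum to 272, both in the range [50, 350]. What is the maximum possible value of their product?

With u + v fixed, uv peaks when the two are closest together.
Taking u = 136 and v = 136 (both in [50, 350]) gives uv = 18496.

18496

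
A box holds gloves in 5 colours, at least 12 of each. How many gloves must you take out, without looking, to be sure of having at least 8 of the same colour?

36

You could draw 7 of every colour without reaching 8 of any — 35 in all.
One more forces 8 of some colour, so 35 + 1 = 36.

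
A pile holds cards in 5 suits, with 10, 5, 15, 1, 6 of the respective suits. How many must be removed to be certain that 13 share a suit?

35

In the worst case you take as many as possible of each suit without reaching 13: 10 + 5 + 12 + 1 + 6 = 34.
The next one must give 13 of some suit, so 34 + 1 = 35.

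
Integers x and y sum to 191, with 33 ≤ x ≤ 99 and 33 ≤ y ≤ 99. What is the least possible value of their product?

xy = x(191 − x) is concave in x, so over [92, 99] it is minimized at an endpoint.
At the endpoint x = 92, y = 191 − 92 = 99, so xy = 92 × 99 = 9108.

9108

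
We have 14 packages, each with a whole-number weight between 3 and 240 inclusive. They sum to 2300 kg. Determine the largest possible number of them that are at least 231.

If k of the values are ≥ 231, the total is ≥ 231k + 3(14 − k).
Setting 231k + 3(14 − k) ≤ 2300 gives 228k ≤ 2258, so k ≤ 9.
k = 9 is achieved by 9 values at 231 and 5 at 3, total 2094; add 206 to one value (staying below 231) to reach 2300.

9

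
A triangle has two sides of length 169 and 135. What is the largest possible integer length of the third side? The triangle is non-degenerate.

The third side must be less than 169 + 135 = 304.
The largest integer below 304 is 303.

303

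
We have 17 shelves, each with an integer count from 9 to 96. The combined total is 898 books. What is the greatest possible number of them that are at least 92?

Suppose k of them are at least 92. Those contribute at least 92 each and the other 17 − k at least 9 each.
So the total is at least 92k + 9(17 − k) = 153 + 83k. This must be ≤ 898, giving k ≤ 8.
k = 8 is achieved by 8 values at 92 and 9 at 9, total 817; add 81 to one value (staying below 92) to reach 898.

8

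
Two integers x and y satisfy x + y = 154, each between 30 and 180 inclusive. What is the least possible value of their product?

3720

For a fixed sum, xy is smallest when x and y are as far apart as possible.
At the endpoint x = 30, y = 154 − 30 = 124, so xy = 30 × 124 = 3720.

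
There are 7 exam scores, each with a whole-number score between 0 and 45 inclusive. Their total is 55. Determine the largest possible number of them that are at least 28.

1

If k of the values are ≥ 28, the total is ≥ 28k + 0(7 − k).
Setting 28k + 0(7 − k) ≤ 55 gives 28k ≤ 55, so k ≤ 1.
k = 1 is achieved by 1 value at 28 and 6 at 0, total 28; add 27 to one value (staying below 28) to reach 55.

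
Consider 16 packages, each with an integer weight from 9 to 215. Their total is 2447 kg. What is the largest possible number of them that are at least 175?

With k values at 175 or above and the rest at least 9, the sum is at least 144 + 166k.
Since the sum is 2447, we need 166k ≤ 2303, i.e. k ≤ 13.
k = 13 is achieved by 13 values at 175 and 3 at 9, total 2302; add 145 to one value (staying below 175) to reach 2447.

13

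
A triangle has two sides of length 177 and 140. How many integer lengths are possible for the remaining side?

The triangle inequality gives |177 − 140| < c < 177 + 140, i.e. 37 < c < 317.
So c can be any integer from 38 to 316: 279 values.

279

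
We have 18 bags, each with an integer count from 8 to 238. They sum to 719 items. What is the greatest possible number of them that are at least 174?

Suppose k of them are at least 174. Those contribute at least 174 each and the other 18 − k at least 8 each.
So the total is at least 174k + 8(18 − k) = 144 + 166k. This must be ≤ 719, giving k ≤ 3.
k = 3 is achieved by 3 values at 174 and 15 at 8, total 642; add 77 to one value (staying below 174) to reach 719.

3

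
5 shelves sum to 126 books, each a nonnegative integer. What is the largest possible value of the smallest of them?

25

The 5 values sum to 126, so their minimum is at most ⌊126/5⌋ = 25.
Taking 4 copies of 25 and 1 copy of 26 gives exactly 126, so 25 is attained.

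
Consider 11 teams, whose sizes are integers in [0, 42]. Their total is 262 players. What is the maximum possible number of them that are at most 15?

7

Suppose k of them are at most 15. Those contribute at most 15 each and the rest at most 42 each.
So the total is at most 15k + 42(11 − k) = 462 − 27k. This must still be ≥ 262, so k ≤ 7.
k = 7 is achieved by 7 values at 15 and 4 at 42, total 273; lower one of the 42's by 11 (still > 15) to reach 262.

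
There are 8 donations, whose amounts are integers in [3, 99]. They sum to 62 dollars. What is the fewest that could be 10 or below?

Let j be the number exceeding 10. Then the total is ≥ 11·j + 3·(8 − j) = 24 + 8j.
So 8j ≤ 38 and j ≤ 4; hence at least 8 − 4 = 4 are ≤ 10.
Exactly 4 works: 4 values at 3 and 4 at 11 total 56; raise one of the low values by 6 (still ≤ 10) to hit 62.

4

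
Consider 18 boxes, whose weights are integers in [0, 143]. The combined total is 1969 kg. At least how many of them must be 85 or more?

If only k of them are at least 85, the other 18 − k are at most 84, so the total is at most k·143 + (18 − k)·84.
This must reach 1969, so k·143 + (18 − k)·84 ≥ 1969, giving k ≥ 8.
Exactly 8 works: 8 values at 143 and 10 at 84 total 1984; lower one of the high values by 15 (still ≥ 85) to hit 1969.

8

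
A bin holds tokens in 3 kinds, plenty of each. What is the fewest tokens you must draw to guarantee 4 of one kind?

In the worst case you draw 3 of each of the 3 kinds: 3 × 3 = 9.
One more forces 4 of some kind, so 9 + 1 = 10.

10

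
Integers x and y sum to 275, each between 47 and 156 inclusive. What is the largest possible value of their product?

xy = x(275 − x) is maximized when x is as near 275/2 as the bounds allow.
Taking x = 137 and y = 138 (both in [47, 156]) gives xy = 18906.

18906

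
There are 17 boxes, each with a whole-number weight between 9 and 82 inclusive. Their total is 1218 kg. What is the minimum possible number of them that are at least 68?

Each value short of 68 is at most 67, costing at least 82 − 67 = 15 against the maximum total of 1394.
We can afford to lose at most 1394 − 1218 = 176, so at most ⌊176/15⌋ = 11 fall short, and at least 6 are ≥ 68.
Exactly 6 works: 6 values at 82 and 11 at 67 total 1229; lower one of the high values by 11 (still ≥ 68) to hit 1218.

6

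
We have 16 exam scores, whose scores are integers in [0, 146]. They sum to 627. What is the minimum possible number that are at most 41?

2

Each value above 41 is at least 42, contributing at least 42 − 0 = 42 above the floor 0.
The sum exceeds the floor total 0 by 627, so at most ⌊627/42⌋ = 14 exceed 41, and at least 2 are ≤ 41.
Exactly 2 works: 2 values at 0 and 14 at 42 total 588; raise one of the low values by 39 (still ≤ 41) to hit 627.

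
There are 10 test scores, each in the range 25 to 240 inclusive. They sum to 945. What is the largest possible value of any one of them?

240

To make one score as large as possible, make the other 9 as small as possible.
The other 9 contribute at least 9 × 25 = 225, leaving at most 945 − 225 = 720.
But each score is capped at 240, so the maximum is 240.
Achievable: one at 240 and the other 9 totalling 705, which fits since 9 × 25 ≤ 705 ≤ 9 × 240.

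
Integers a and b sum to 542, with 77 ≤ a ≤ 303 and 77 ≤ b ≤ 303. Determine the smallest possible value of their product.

Since a + b is fixed, pushing one of them to its bound minimizes the product.
At the endpoint a = 239, b = 542 − 239 = 303, so ab = 239 × 303 = 72417.

72417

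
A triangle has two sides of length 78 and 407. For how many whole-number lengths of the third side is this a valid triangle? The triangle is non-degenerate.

155

The triangle inequality gives |78 − 407| < c < 78 + 407, i.e. 329 < c < 485.
So c can be any integer from 330 to 484: 155 values.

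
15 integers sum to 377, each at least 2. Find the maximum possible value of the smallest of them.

25

The 15 values sum to 377, so their minimum is at most ⌊377/15⌋ = 25.
Taking 13 copies of 25 and 2 copies of 26 gives exactly 377, so 25 is attained.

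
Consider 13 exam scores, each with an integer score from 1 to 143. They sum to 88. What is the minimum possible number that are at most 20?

Each value above 20 is at least 21, contributing at least 21 − 1 = 20 above the floor 1.
The sum exceeds the floor total 13 by 75, so at most ⌊75/20⌋ = 3 exceed 20, and at least 10 are ≤ 20.
Exactly 10 works: 10 values at 1 and 3 at 21 total 73; raise one of the low values by 15 (still ≤ 20) to hit 88.

10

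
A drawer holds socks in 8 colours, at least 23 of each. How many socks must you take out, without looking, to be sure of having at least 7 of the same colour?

49

In the worst case you draw 6 of each of the 8 colours: 8 × 6 = 48.
One more forces 7 of some colour, so 48 + 1 = 49.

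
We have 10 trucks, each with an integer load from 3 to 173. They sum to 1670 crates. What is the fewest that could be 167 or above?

2

Suppose at most 10 − j of them reach 167; then j values are ≤ 166 and the rest ≤ 173.
The total is then ≤ 166·j + 173·(10 − j) = 1730 − 7j. For this to be ≥ 1670 we need j ≤ 8, so at least 10 − 8 = 2 must reach 167.
Exactly 2 works: 2 values at 173 and 8 at 166 total 1674; lower one of the high values by 4 (still ≥ 167) to hit 1670.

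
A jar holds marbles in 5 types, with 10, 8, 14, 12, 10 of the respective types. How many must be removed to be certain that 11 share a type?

In the worst case you take as many as possible of each type without reaching 11: 10 + 8 + 10 + 10 + 10 = 48.
The next one must give 11 of some type, so 48 + 1 = 49.

49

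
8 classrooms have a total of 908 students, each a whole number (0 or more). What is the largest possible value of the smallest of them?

113

If every one of the 8 were at least 114, the total would be at least 8 × 114 = 912 > 908.
Equality holds with 4 values of 113 and 4 values of 114.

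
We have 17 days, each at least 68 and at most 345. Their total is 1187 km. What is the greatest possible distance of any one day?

99

To make one day as large as possible, make the other 16 as small as possible.
The other 16 contribute at least 16 × 68 = 1088, leaving at most 1187 − 1088 = 99.
Since 99 ≤ 345, this is achievable: one at 99 and 16 at 68.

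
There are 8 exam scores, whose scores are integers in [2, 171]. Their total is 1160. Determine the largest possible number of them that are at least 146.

With k values at 146 or above and the rest at least 2, the sum is at least 16 + 144k.
Since the sum is 1160, we need 144k ≤ 1144, i.e. k ≤ 7.
k = 7 is achieved by 7 values at 146 and 1 at 2, total 1024; add 136 to one value (staying below 146) to reach 1160.

7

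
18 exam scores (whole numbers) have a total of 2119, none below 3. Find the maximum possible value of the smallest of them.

If every one of the 18 were at least 118, the total would be at least 18 × 118 = 2124 > 2119.
Equality holds with 5 values of 117 and 13 values of 118.

117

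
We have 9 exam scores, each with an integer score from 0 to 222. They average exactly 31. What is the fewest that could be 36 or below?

2

The total is 9 × 31 = 279.
Each value above 36 is at least 37, contributing at least 37 − 0 = 37 above the floor 0.
The sum exceeds the floor total 0 by 279, so at most ⌊279/37⌋ = 7 exceed 36, and at least 2 are ≤ 36.
Exactly 2 works: 2 values at 0 and 7 at 37 total 259; raise one of the low values by 20 (still ≤ 36) to hit 279.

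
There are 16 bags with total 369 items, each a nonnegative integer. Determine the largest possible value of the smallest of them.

23

The 16 values sum to 369, so their minimum is at most ⌊369/16⌋ = 23.
Taking 15 copies of 23 and 1 copy of 24 gives exactly 369, so 23 is attained.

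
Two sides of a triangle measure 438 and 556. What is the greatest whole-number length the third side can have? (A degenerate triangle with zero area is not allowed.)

The third side must be less than 438 + 556 = 994.
The largest integer below 994 is 993.

993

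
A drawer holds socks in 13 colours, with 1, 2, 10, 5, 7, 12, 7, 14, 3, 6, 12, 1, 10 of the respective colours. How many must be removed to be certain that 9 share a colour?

In the worst case you take as many as possible of each colour without reaching 9: 1 + 2 + 8 + 5 + 7 + 8 + 7 + 8 + 3 + 6 + 8 + 1 + 8 = 72.
The next one must give 9 of some colour, so 72 + 1 = 73.

73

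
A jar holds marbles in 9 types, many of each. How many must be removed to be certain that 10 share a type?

82

You could draw 9 of every type without reaching 10 of any — 81 in all.
One more forces 10 of some type, so 81 + 1 = 82.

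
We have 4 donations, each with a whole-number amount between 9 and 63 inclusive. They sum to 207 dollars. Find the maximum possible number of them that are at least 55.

If k of the values are ≥ 55, the total is ≥ 55k + 9(4 − k).
Setting 55k + 9(4 − k) ≤ 207 gives 46k ≤ 171, so k ≤ 3.
k = 3 is achieved by 3 values at 55 and 1 at 9, total 174; add 33 to one value (staying below 55) to reach 207.

3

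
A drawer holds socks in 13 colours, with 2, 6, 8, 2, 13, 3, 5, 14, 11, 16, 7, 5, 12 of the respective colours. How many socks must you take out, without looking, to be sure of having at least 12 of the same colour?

94

In the worst case you take as many as possible of each colour without reaching 12: 2 + 6 + 8 + 2 + 11 + 3 + 5 + 11 + 11 + 11 + 7 + 5 + 11 = 93.
The next one must give 12 of some colour, so 93 + 1 = 94.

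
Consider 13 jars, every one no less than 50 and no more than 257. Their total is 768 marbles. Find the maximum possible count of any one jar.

Maximizing one value means minimizing the remaining 12.
The other 12 contribute at least 12 × 50 = 600, leaving at most 768 − 600 = 168.
Since 168 ≤ 257, this is achievable: one at 168 and 12 at 50.

168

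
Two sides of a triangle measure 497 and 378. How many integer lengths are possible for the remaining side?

755

The triangle inequality gives |497 − 378| < c < 497 + 378, i.e. 119 < c < 875.
So c can be any integer from 120 to 874: 755 values.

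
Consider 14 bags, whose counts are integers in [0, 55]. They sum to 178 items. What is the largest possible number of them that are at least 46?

3

If k of the values are ≥ 46, the total is ≥ 46k + 0(14 − k).
Setting 46k + 0(14 − k) ≤ 178 gives 46k ≤ 178, so k ≤ 3.
k = 3 is achieved by 3 values at 46 and 11 at 0, total 138; add 40 to one value (staying below 46) to reach 178.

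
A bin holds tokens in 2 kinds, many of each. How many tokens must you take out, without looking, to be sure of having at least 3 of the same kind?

You could draw 2 of every kind without reaching 3 of any — 4 in all.
One more forces 3 of some kind, so 4 + 1 = 5.

5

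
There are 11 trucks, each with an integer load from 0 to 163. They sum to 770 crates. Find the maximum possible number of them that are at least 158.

Suppose k of them are at least 158. Those contribute at least 158 each and the other 11 − k at least 0 each.
So the total is at least 158k + 0(11 − k) = 0 + 158k. This must be ≤ 770, giving k ≤ 4.
k = 4 is achieved by 4 values at 158 and 7 at 0, total 632; add 138 to one value (staying below 158) to reach 770.

4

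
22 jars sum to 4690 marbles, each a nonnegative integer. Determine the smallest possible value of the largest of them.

If every one of the 22 were at most 213, the total would be at most 22 × 213 = 4686 < 4690.
Equality holds with 4 values of 214 and 18 values of 213.

214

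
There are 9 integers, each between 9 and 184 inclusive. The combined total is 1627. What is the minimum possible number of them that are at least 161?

Suppose at most 9 − j of them reach 161; then j values are ≤ 160 and the rest ≤ 184.
The total is then ≤ 160·j + 184·(9 − j) = 1656 − 24j. For this to be ≥ 1627 we need j ≤ 1, so at least 9 − 1 = 8 must reach 161.
Exactly 8 works: 8 values at 184 and 1 at 160 total 1632; lower one of the high values by 5 (still ≥ 161) to hit 1627.

8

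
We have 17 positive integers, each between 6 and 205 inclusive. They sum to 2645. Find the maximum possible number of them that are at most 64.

Each value at 64 or below falls at least 205 − 64 = 141 short of the ceiling 205.
The ceiling total is 17 × 205 = 3485, and we need 2645, so at most ⌊(3485 − 2645)/141⌋ = 5 can be that low.
k = 5 is achieved by 5 values at 64 and 12 at 205, total 2780; lower one of the 205's by 135 (still > 64) to reach 2645.

5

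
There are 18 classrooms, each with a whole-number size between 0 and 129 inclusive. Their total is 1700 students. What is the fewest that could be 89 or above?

3

Each value short of 89 is at most 88, costing at least 129 − 88 = 41 against the maximum total of 2322.
We can afford to lose at most 2322 − 1700 = 622, so at most ⌊622/41⌋ = 15 fall short, and at least 3 are ≥ 89.
Exactly 3 works: 3 values at 129 and 15 at 88 total 1707; lower one of the high values by 7 (still ≥ 89) to hit 1700.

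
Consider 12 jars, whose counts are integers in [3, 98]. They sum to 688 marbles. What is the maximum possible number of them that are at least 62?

Suppose k of them are at least 62. Those contribute at least 62 each and the other 12 − k at least 3 each.
So the total is at least 62k + 3(12 − k) = 36 + 59k. This must be ≤ 688, giving k ≤ 11.
k = 11 is achieved by 11 values at 62 and 1 at 3, total 685; add 3 to one value (staying below 62) to reach 688.

11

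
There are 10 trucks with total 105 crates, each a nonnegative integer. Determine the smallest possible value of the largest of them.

11

Some value must be at least ⌈105/10⌉ = 11, since 10 × 10 = 100 < 105.
Equality holds with 5 values of 11 and 5 values of 10.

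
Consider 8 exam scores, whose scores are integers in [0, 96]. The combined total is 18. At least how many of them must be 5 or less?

5

Each value above 5 is at least 6, contributing at least 6 − 0 = 6 above the floor 0.
The sum exceeds the floor total 0 by 18, so at most ⌊18/6⌋ = 3 exceed 5, and at least 5 are ≤ 5.
Exactly 5 works: 5 values at 0 and 3 at 6 total 18.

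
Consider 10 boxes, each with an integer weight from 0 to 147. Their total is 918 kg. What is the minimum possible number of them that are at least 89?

If only k of them are at least 89, the other 10 − k are at most 88, so the total is at most k·147 + (10 − k)·88.
This must reach 918, so k·147 + (10 − k)·88 ≥ 918, giving k ≥ 1.
Exactly 1 works: 1 value at 147 and 9 at 88 total 939; lower one of the high values by 21 (still ≥ 89) to hit 918.

1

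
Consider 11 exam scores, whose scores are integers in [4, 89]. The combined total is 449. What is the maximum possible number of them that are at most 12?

6

Each value at 12 or below falls at least 89 − 12 = 77 short of the ceiling 89.
The ceiling total is 11 × 89 = 979, and we need 449, so at most ⌊(979 − 449)/77⌋ = 6 can be that low.
k = 6 is achieved by 6 values at 12 and 5 at 89, total 517; lower one of the 89's by 68 (still > 12) to reach 449.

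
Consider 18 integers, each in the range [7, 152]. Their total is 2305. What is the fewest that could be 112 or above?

If only k of them are at least 112, the other 18 − k are at most 111, so the total is at most k·152 + (18 − k)·111.
This must reach 2305, so k·152 + (18 − k)·111 ≥ 2305, giving k ≥ 8.
Exactly 8 works: 8 values at 152 and 10 at 111 total 2326; lower one of the high values by 21 (still ≥ 112) to hit 2305.

8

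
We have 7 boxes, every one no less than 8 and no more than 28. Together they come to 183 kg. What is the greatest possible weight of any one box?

28

To make one box as large as possible, make the other 6 as small as possible.
The other 6 contribute at least 6 × 8 = 48, leaving at most 183 − 48 = 135.
But each box is capped at 28, so the maximum is 28.
Achievable: one at 28 and the other 6 totalling 155, which fits since 6 × 8 ≤ 155 ≤ 6 × 28.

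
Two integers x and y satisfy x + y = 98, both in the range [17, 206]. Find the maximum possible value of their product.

With x + y fixed, xy peaks when the two are closest together.
Taking x = 49 and y = 49 (both in [17, 206]) gives xy = 2401.

2401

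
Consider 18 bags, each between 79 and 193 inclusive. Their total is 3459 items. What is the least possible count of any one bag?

178

Minimizing one value means maximizing the remaining 17.
The other 17 contribute at most 17 × 193 = 3281, leaving at least 3459 − 3281 = 178.
Since 178 ≥ 79, this is achievable: one at 178 and 17 at 193.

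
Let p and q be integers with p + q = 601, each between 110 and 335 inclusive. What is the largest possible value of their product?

With p + q fixed, pq peaks when the two are closest together.
Taking p = 300 and q = 301 (both in [110, 335]) gives pq = 90300.

90300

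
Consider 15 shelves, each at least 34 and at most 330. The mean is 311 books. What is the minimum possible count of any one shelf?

45

Minimizing one value means maximizing the remaining 14.
The total is 15 × 311 = 4665.
The other 14 contribute at most 14 × 330 = 4620, leaving at least 4665 − 4620 = 45.
Since 45 ≥ 34, this is achievable: one at 45 and 14 at 330.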